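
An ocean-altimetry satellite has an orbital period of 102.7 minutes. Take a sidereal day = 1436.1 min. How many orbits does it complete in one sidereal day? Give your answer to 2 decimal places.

13.98

T = 102.7 min = 6162.0 s.
Orbits per sidereal day = 86166 / 6162.0 = 13.983.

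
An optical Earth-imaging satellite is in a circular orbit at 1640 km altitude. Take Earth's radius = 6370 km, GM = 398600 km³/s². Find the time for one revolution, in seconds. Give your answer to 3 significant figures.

7130 seconds

Semi-major axis a = 6370 + 1640 = 8010 km. Period T = 2π√(a³/μ) = 2π√(8010³/398600) = 7134.4 s = 118.91 min.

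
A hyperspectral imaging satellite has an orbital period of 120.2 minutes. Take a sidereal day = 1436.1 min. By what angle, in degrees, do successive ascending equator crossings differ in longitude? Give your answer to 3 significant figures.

30.1°

T = 120.2 min = 7212.0 s.
During one orbit Earth rotates (7212.0 / 86166) × 360° = 30.13°.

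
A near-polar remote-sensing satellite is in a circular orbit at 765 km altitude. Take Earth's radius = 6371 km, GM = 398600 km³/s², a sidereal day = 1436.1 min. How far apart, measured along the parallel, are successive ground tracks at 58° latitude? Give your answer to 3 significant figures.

Semi-major axis a = 6371 + 765 = 7136 km. Period T = 2π√(a³/μ) = 2π√(7136³/398600) = 5999.2 s = 99.99 min.
Node shift per orbit = (5999.2/86166) × 360° = 25.06°.
Equatorial spacing = 25.06 × 111.2 km/° = 2787 km.
At 58° latitude, spacing = 2787 × cos(58°) = 1477 km.

1480 km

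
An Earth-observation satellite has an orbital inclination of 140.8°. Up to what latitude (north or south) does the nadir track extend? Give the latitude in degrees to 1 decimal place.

Retrograde orbit: the ground track reaches ±(180° − i) = ±(180 − 140.8) = ±39.2°.

39.2°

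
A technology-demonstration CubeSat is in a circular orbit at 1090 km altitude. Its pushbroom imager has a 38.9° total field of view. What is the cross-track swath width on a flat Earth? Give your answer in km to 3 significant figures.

770 km

Half-angle = 38.9°/2 = 19.45°.
Swath width ≈ 2h·tan(θ/2) = 2 × 1090 × tan(19.45°) = 769.8 km.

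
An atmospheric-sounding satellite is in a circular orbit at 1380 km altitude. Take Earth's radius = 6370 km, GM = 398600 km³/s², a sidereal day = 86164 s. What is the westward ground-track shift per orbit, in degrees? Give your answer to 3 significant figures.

Semi-major axis a = 6370 + 1380 = 7750 km. Period T = 2π√(a³/μ) = 2π√(7750³/398600) = 6789.9 s = 113.17 min.
During one orbit Earth rotates (6789.9 / 86164) × 360° = 28.37°.

28.4°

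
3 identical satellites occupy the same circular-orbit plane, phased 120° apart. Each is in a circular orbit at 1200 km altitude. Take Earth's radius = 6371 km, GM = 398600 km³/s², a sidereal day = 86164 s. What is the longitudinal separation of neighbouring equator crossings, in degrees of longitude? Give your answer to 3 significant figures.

Semi-major axis a = 6371 + 1200 = 7571 km. Period T = 2π√(a³/μ) = 2π√(7571³/398600) = 6556.0 s = 109.27 min.
Single-satellite node shift = (6556.0/86164) × 360° = 27.39°.
With 3 satellites evenly phased, successive equator crossings are 27.39/3 = 9.131° apart.

9.13°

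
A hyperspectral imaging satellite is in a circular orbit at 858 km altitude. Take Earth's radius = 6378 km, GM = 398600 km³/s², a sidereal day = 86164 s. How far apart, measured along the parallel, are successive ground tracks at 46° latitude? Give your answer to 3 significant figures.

1980 km

Semi-major axis a = 6378 + 858 = 7236 km. Period T = 2π√(a³/μ) = 2π√(7236³/398600) = 6125.7 s = 102.10 min.
Node shift per orbit = (6125.7/86164) × 360° = 25.59°.
Equatorial spacing = 25.59 × 111.3 km/° = 2849 km.
At 46° latitude, spacing = 2849 × cos(46°) = 1979 km.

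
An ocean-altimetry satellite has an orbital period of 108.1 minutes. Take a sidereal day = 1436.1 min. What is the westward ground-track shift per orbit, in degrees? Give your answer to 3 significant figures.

T = 108.1 min = 6486.0 s.
During one orbit Earth rotates (6486.0 / 86166) × 360° = 27.10°.

27.1°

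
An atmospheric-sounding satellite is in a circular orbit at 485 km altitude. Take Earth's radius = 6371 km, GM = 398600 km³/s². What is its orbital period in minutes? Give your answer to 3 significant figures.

Semi-major axis a = 6371 + 485 = 6856 km. Period T = 2π√(a³/μ) = 2π√(6856³/398600) = 5649.6 s = 94.16 min.

94.2 min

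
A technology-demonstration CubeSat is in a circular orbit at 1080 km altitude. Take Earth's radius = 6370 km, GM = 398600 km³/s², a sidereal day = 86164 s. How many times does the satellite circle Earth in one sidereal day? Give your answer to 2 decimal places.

Semi-major axis a = 6370 + 1080 = 7450 km. Period T = 2π√(a³/μ) = 2π√(7450³/398600) = 6399.5 s = 106.66 min.
Orbits per sidereal day = 86164 / 6399.5 = 13.464.

13.46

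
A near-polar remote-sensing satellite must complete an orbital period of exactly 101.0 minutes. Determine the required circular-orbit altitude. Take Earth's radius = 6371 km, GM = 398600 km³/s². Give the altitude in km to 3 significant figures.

813 km

T = 101.0 min = 6060.0 s.
From T = 2π√(a³/μ): a = (μ T²/4π²)^(1/3) = (398600 × 6060.0² / 4π²)^(1/3) = 7184 km.
Altitude h = a − R = 7184 − 6371 = 813 km.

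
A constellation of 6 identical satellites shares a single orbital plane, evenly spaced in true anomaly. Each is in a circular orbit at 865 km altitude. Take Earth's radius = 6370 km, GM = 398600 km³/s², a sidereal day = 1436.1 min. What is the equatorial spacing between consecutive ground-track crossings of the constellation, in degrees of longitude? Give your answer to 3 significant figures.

Semi-major axis a = 6370 + 865 = 7235 km. Period T = 2π√(a³/μ) = 2π√(7235³/398600) = 6124.5 s = 102.07 min.
Single-satellite node shift = (6124.5/86166) × 360° = 25.59°.
With 6 satellites evenly phased, successive equator crossings are 25.59/6 = 4.265° apart.

4.26°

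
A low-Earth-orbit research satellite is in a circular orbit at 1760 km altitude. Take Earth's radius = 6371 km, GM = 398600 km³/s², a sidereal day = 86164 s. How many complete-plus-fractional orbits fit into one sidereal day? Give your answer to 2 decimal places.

11.81

Semi-major axis a = 6371 + 1760 = 8131 km. Period T = 2π√(a³/μ) = 2π√(8131³/398600) = 7296.7 s = 121.61 min.
Orbits per sidereal day = 86164 / 7296.7 = 11.809.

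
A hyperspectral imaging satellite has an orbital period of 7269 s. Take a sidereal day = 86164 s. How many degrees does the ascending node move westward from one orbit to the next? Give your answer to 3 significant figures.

30.4°

During one orbit Earth rotates (7269.0 / 86164) × 360° = 30.37°.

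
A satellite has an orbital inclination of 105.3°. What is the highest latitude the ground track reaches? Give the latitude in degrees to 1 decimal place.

Retrograde orbit: the ground track reaches ±(180° − i) = ±(180 − 105.3) = ±74.7°.

74.7°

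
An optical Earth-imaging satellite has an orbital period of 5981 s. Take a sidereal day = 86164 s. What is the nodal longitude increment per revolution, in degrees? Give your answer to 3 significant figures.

25.0°

During one orbit Earth rotates (5981.0 / 86164) × 360° = 24.99°.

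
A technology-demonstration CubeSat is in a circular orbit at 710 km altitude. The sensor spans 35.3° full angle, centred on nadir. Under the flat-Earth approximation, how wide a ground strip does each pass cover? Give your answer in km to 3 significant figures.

452 km

Half-angle = 35.3°/2 = 17.65°.
Swath width ≈ 2h·tan(θ/2) = 2 × 710 × tan(17.65°) = 451.8 km.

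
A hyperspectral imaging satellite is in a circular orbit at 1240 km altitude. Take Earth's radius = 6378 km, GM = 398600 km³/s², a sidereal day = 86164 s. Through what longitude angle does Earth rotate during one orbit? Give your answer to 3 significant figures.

Semi-major axis a = 6378 + 1240 = 7618 km. Period T = 2π√(a³/μ) = 2π√(7618³/398600) = 6617.2 s = 110.29 min.
During one orbit Earth rotates (6617.2 / 86164) × 360° = 27.65°.

27.6°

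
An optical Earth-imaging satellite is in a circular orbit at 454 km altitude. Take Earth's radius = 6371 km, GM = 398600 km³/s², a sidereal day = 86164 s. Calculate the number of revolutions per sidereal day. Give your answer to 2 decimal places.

15.36

Semi-major axis a = 6371 + 454 = 6825 km. Period T = 2π√(a³/μ) = 2π√(6825³/398600) = 5611.3 s = 93.52 min.
Orbits per sidereal day = 86164 / 5611.3 = 15.355.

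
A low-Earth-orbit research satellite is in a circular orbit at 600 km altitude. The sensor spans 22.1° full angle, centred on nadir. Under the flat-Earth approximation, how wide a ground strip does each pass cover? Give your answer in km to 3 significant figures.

234 km

Half-angle = 22.1°/2 = 11.05°.
Swath width ≈ 2h·tan(θ/2) = 2 × 600 × tan(11.05°) = 234.3 km.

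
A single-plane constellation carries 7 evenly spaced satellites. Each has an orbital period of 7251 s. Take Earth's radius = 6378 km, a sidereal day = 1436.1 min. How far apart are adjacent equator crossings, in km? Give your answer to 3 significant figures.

482 km

Single-satellite node shift = (7251.0/86166) × 360° = 30.29°.
With 7 satellites evenly phased, successive equator crossings are 30.29/7 = 4.328° apart.
That is 4.328 × 111.3 = 482 km at the equator.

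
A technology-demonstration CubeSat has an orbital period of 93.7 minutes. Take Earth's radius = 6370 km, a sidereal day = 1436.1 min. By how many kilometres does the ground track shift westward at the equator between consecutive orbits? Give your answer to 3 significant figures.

T = 93.7 min = 5622.0 s.
During one orbit Earth rotates (5622.0 / 86166) × 360° = 23.49°.
At the equator that is 23.49° × (2π·6370/360) km/° = 23.49 × 111.2 = 2611 km.

2610 km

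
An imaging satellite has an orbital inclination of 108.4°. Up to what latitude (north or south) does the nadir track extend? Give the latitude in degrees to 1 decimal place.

71.6°

Retrograde orbit: the ground track reaches ±(180° − i) = ±(180 − 108.4) = ±71.6°.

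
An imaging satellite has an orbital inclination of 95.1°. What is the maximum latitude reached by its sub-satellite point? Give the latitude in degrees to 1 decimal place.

84.9°

Retrograde orbit: the ground track reaches ±(180° − i) = ±(180 − 95.1) = ±84.9°.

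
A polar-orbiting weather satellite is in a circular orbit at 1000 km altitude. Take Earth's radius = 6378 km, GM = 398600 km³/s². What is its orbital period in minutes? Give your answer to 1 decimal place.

105.1 min

Semi-major axis a = 6378 + 1000 = 7378 km. Period T = 2π√(a³/μ) = 2π√(7378³/398600) = 6306.9 s = 105.12 min.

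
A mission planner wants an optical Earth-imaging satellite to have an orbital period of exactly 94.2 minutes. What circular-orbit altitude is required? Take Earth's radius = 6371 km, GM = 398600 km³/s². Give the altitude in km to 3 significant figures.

487 km

T = 94.2 min = 5652.0 s.
From T = 2π√(a³/μ): a = (μ T²/4π²)^(1/3) = (398600 × 5652.0² / 4π²)^(1/3) = 6858 km.
Altitude h = a − R = 6858 − 6371 = 487 km.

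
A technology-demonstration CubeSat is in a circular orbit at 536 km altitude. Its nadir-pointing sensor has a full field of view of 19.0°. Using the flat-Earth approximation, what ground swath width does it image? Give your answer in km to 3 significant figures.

Half-angle = 19.0°/2 = 9.5°.
Swath width ≈ 2h·tan(θ/2) = 2 × 536 × tan(9.5°) = 179.4 km.

179 km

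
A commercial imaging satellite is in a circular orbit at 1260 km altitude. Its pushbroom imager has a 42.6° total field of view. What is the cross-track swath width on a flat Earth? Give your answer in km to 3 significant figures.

Half-angle = 42.6°/2 = 21.3°.
Swath width ≈ 2h·tan(θ/2) = 2 × 1260 × tan(21.3°) = 982.5 km.

983 km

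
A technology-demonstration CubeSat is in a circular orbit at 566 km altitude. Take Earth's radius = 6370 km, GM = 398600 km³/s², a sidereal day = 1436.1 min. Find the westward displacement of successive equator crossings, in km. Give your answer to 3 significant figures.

Semi-major axis a = 6370 + 566 = 6936 km. Period T = 2π√(a³/μ) = 2π√(6936³/398600) = 5748.8 s = 95.81 min.
During one orbit Earth rotates (5748.8 / 86166) × 360° = 24.02°.
At the equator that is 24.02° × (2π·6370/360) km/° = 24.02 × 111.2 = 2670 km.

2670 km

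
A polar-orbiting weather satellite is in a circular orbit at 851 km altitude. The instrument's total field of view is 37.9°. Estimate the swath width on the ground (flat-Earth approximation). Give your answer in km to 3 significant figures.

584 km

Half-angle = 37.9°/2 = 18.95°.
Swath width ≈ 2h·tan(θ/2) = 2 × 851 × tan(18.95°) = 584.4 km.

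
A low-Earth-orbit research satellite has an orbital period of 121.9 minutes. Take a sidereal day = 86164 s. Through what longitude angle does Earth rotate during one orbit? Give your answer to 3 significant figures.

30.6°

T = 121.9 min = 7314.0 s.
During one orbit Earth rotates (7314.0 / 86164) × 360° = 30.56°.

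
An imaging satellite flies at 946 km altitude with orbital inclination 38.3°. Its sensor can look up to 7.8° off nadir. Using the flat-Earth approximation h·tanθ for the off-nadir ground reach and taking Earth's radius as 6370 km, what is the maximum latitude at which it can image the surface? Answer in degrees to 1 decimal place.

For a prograde orbit the ground track reaches latitude ±i = ±38.3°.
Sensor half-swath on the ground ≈ 946·tan(7.8°) = 130 km = 1.17° of latitude.
Maximum observable latitude ≈ 38.3 + 1.17 = 39.5°.

39.5°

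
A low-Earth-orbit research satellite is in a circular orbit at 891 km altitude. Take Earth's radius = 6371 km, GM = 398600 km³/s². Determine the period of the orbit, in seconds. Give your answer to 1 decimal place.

Semi-major axis a = 6371 + 891 = 7262 km. Period T = 2π√(a³/μ) = 2π√(7262³/398600) = 6158.8 s = 102.65 min.

6158.8 seconds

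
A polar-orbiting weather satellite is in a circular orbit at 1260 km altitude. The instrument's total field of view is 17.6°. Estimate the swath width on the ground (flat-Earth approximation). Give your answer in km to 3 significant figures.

390 km

Half-angle = 17.6°/2 = 8.8°.
Swath width ≈ 2h·tan(θ/2) = 2 × 1260 × tan(8.8°) = 390.1 km.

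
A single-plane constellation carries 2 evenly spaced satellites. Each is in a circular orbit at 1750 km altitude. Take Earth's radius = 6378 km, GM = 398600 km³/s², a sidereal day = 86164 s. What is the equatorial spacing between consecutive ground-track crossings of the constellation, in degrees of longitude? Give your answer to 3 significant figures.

Semi-major axis a = 6378 + 1750 = 8128 km. Period T = 2π√(a³/μ) = 2π√(8128³/398600) = 7292.7 s = 121.54 min.
Single-satellite node shift = (7292.7/86164) × 360° = 30.47°.
With 2 satellites evenly phased, successive equator crossings are 30.47/2 = 15.235° apart.

15.2°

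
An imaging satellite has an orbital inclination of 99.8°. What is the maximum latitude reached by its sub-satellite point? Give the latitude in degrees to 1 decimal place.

Retrograde orbit: the ground track reaches ±(180° − i) = ±(180 − 99.8) = ±80.2°.

80.2°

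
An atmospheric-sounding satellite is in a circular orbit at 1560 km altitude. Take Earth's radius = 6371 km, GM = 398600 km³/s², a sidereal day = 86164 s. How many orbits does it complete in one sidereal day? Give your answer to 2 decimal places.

Semi-major axis a = 6371 + 1560 = 7931 km. Period T = 2π√(a³/μ) = 2π√(7931³/398600) = 7029.2 s = 117.15 min.
Orbits per sidereal day = 86164 / 7029.2 = 12.258.

12.26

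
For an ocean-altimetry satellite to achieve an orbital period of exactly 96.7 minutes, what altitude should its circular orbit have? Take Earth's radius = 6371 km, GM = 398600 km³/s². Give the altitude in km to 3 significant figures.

T = 96.7 min = 5802.0 s.
From T = 2π√(a³/μ): a = (μ T²/4π²)^(1/3) = (398600 × 5802.0² / 4π²)^(1/3) = 6979 km.
Altitude h = a − R = 6979 − 6371 = 608 km.

608 km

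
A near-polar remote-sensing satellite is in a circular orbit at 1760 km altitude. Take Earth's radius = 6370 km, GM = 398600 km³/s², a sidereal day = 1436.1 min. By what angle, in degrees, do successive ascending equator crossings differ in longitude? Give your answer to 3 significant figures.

Semi-major axis a = 6370 + 1760 = 8130 km. Period T = 2π√(a³/μ) = 2π√(8130³/398600) = 7295.4 s = 121.59 min.
During one orbit Earth rotates (7295.4 / 86166) × 360° = 30.48°.

30.5°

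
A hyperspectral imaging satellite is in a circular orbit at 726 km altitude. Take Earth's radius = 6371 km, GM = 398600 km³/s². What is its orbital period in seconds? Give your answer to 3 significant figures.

5950 seconds

Semi-major axis a = 6371 + 726 = 7097 km. Period T = 2π√(a³/μ) = 2π√(7097³/398600) = 5950.1 s = 99.17 min.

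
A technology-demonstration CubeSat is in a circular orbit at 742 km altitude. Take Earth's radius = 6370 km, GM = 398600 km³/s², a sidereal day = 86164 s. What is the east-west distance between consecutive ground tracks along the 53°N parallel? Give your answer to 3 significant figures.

1670 km

Semi-major axis a = 6370 + 742 = 7112 km. Period T = 2π√(a³/μ) = 2π√(7112³/398600) = 5969.0 s = 99.48 min.
Node shift per orbit = (5969.0/86164) × 360° = 24.94°.
Equatorial spacing = 24.94 × 111.2 km/° = 2773 km.
At 53° latitude, spacing = 2773 × cos(53°) = 1669 km.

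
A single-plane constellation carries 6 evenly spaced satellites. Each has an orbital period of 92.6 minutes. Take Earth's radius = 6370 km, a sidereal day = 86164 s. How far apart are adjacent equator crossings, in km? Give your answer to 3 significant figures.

430 km

T = 92.6 min = 5556.0 s.
Single-satellite node shift = (5556.0/86164) × 360° = 23.21°.
With 6 satellites evenly phased, successive equator crossings are 23.21/6 = 3.869° apart.
That is 3.869 × 111.2 = 430 km at the equator.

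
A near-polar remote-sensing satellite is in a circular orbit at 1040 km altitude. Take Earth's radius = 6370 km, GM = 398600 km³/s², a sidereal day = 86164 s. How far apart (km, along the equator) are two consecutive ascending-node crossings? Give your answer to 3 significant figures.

Semi-major axis a = 6370 + 1040 = 7410 km. Period T = 2π√(a³/μ) = 2π√(7410³/398600) = 6348.0 s = 105.80 min.
During one orbit Earth rotates (6348.0 / 86164) × 360° = 26.52°.
At the equator that is 26.52° × (2π·6370/360) km/° = 26.52 × 111.2 = 2949 km.

2950 km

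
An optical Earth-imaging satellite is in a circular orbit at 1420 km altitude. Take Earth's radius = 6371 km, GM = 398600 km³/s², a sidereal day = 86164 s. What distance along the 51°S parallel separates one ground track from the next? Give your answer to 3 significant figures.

Semi-major axis a = 6371 + 1420 = 7791 km. Period T = 2π√(a³/μ) = 2π√(7791³/398600) = 6843.9 s = 114.06 min.
Node shift per orbit = (6843.9/86164) × 360° = 28.59°.
Equatorial spacing = 28.59 × 111.2 km/° = 3180 km.
At 51° latitude, spacing = 3180 × cos(51°) = 2001 km.

2000 km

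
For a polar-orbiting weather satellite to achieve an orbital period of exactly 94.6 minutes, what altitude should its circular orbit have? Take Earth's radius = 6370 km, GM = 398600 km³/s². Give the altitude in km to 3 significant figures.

T = 94.6 min = 5676.0 s.
From T = 2π√(a³/μ): a = (μ T²/4π²)^(1/3) = (398600 × 5676.0² / 4π²)^(1/3) = 6877 km.
Altitude h = a − R = 6877 − 6370 = 507 km.

507 km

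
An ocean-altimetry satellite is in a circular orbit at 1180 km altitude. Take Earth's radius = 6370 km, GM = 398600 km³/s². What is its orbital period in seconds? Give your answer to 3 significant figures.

6530 seconds

Semi-major axis a = 6370 + 1180 = 7550 km. Period T = 2π√(a³/μ) = 2π√(7550³/398600) = 6528.8 s = 108.81 min.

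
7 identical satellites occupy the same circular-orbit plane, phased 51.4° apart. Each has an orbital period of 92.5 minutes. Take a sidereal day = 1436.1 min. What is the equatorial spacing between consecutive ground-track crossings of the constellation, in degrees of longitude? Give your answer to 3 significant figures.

T = 92.5 min = 5550.0 s.
Single-satellite node shift = (5550.0/86166) × 360° = 23.19°.
With 7 satellites evenly phased, successive equator crossings are 23.19/7 = 3.313° apart.

3.31°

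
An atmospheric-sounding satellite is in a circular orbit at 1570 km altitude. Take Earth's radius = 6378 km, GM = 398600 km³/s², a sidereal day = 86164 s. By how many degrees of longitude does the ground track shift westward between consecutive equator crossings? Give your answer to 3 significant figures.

Semi-major axis a = 6378 + 1570 = 7948 km. Period T = 2π√(a³/μ) = 2π√(7948³/398600) = 7051.8 s = 117.53 min.
During one orbit Earth rotates (7051.8 / 86164) × 360° = 29.46°.

29.5°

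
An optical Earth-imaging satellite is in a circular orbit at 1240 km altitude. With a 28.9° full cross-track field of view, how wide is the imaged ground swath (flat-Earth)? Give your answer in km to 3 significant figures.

Half-angle = 28.9°/2 = 14.45°.
Swath width ≈ 2h·tan(θ/2) = 2 × 1240 × tan(14.45°) = 639.1 km.

639 km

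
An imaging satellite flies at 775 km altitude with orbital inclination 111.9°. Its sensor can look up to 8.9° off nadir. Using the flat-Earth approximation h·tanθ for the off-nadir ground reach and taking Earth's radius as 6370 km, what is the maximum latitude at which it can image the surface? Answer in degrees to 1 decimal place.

Retrograde orbit: the ground track reaches ±(180° − i) = ±(180 − 111.9) = ±68.1°.
Sensor half-swath on the ground ≈ 775·tan(8.9°) = 121 km = 1.09° of latitude.
Maximum observable latitude ≈ 68.1 + 1.09 = 69.2°.

69.2°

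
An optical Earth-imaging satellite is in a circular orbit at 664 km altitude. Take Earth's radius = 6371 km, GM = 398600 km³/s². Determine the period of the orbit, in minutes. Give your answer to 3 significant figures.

97.9 min

Semi-major axis a = 6371 + 664 = 7035 km. Period T = 2π√(a³/μ) = 2π√(7035³/398600) = 5872.3 s = 97.87 min.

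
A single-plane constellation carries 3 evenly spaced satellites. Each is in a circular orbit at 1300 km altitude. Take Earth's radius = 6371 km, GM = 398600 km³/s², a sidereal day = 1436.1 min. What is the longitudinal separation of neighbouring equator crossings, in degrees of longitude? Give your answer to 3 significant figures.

9.31°

Semi-major axis a = 6371 + 1300 = 7671 km. Period T = 2π√(a³/μ) = 2π√(7671³/398600) = 6686.4 s = 111.44 min.
Single-satellite node shift = (6686.4/86166) × 360° = 27.94°.
With 3 satellites evenly phased, successive equator crossings are 27.94/3 = 9.312° apart.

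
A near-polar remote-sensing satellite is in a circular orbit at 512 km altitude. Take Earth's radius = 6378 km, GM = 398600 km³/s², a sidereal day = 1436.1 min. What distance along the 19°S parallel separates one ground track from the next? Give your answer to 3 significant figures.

2500 km

Semi-major axis a = 6378 + 512 = 6890 km. Period T = 2π√(a³/μ) = 2π√(6890³/398600) = 5691.7 s = 94.86 min.
Node shift per orbit = (5691.7/86166) × 360° = 23.78°.
Equatorial spacing = 23.78 × 111.3 km/° = 2647 km.
At 19° latitude, spacing = 2647 × cos(19°) = 2503 km.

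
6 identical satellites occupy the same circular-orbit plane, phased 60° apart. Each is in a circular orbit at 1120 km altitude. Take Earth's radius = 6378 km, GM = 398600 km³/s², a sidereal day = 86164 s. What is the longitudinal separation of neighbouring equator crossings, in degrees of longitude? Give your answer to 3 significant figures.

4.50°

Semi-major axis a = 6378 + 1120 = 7498 km. Period T = 2π√(a³/μ) = 2π√(7498³/398600) = 6461.4 s = 107.69 min.
Single-satellite node shift = (6461.4/86164) × 360° = 27.00°.
With 6 satellites evenly phased, successive equator crossings are 27.00/6 = 4.499° apart.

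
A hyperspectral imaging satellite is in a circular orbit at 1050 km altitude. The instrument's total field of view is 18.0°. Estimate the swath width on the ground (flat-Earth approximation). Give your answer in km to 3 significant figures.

333 km

Half-angle = 18.0°/2 = 9°.
Swath width ≈ 2h·tan(θ/2) = 2 × 1050 × tan(9°) = 332.6 km.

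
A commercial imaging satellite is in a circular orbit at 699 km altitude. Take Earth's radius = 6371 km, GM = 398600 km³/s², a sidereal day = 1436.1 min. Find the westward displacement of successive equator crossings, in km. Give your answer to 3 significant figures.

Semi-major axis a = 6371 + 699 = 7070 km. Period T = 2π√(a³/μ) = 2π√(7070³/398600) = 5916.2 s = 98.60 min.
During one orbit Earth rotates (5916.2 / 86166) × 360° = 24.72°.
At the equator that is 24.72° × (2π·6371/360) km/° = 24.72 × 111.2 = 2748 km.

2750 km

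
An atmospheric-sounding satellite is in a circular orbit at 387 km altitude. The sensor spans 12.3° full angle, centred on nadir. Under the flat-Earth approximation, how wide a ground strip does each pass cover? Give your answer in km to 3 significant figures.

83.4 km

Half-angle = 12.3°/2 = 6.15°.
Swath width ≈ 2h·tan(θ/2) = 2 × 387 × tan(6.15°) = 83.4 km.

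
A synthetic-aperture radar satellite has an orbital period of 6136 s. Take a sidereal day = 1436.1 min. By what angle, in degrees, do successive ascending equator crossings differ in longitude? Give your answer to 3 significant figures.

During one orbit Earth rotates (6136.0 / 86166) × 360° = 25.64°.

25.6°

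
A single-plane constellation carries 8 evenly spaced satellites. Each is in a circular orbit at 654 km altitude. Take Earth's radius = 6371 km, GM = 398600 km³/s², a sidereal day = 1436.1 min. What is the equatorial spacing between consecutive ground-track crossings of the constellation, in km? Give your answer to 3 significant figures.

Semi-major axis a = 6371 + 654 = 7025 km. Period T = 2π√(a³/μ) = 2π√(7025³/398600) = 5859.8 s = 97.66 min.
Single-satellite node shift = (5859.8/86166) × 360° = 24.48°.
With 8 satellites evenly phased, successive equator crossings are 24.48/8 = 3.060° apart.
That is 3.060 × 111.2 = 340 km at the equator.

340 km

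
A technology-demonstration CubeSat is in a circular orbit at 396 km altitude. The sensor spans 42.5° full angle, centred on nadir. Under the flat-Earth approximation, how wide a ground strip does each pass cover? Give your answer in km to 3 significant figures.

Half-angle = 42.5°/2 = 21.25°.
Swath width ≈ 2h·tan(θ/2) = 2 × 396 × tan(21.25°) = 308.0 km.

308 km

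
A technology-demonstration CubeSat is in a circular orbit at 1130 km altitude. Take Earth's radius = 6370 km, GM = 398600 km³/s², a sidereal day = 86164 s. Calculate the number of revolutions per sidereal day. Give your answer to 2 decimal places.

Semi-major axis a = 6370 + 1130 = 7500 km. Period T = 2π√(a³/μ) = 2π√(7500³/398600) = 6464.0 s = 107.73 min.
Orbits per sidereal day = 86164 / 6464.0 = 13.330.

13.33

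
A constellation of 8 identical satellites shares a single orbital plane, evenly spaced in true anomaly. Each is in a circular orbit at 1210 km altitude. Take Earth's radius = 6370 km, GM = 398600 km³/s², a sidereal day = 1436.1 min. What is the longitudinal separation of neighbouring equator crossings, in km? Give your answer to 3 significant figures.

381 km

Semi-major axis a = 6370 + 1210 = 7580 km. Period T = 2π√(a³/μ) = 2π√(7580³/398600) = 6567.7 s = 109.46 min.
Single-satellite node shift = (6567.7/86166) × 360° = 27.44°.
With 8 satellites evenly phased, successive equator crossings are 27.44/8 = 3.430° apart.
That is 3.430 × 111.2 = 381 km at the equator.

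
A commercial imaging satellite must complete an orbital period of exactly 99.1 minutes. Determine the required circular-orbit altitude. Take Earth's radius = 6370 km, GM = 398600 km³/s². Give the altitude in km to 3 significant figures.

724 km

T = 99.1 min = 5946.0 s.
From T = 2π√(a³/μ): a = (μ T²/4π²)^(1/3) = (398600 × 5946.0² / 4π²)^(1/3) = 7094 km.
Altitude h = a − R = 7094 − 6370 = 724 km.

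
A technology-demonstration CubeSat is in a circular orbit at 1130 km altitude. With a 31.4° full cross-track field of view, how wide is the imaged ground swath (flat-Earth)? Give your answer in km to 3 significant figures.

Half-angle = 31.4°/2 = 15.7°.
Swath width ≈ 2h·tan(θ/2) = 2 × 1130 × tan(15.7°) = 635.3 km.

635 km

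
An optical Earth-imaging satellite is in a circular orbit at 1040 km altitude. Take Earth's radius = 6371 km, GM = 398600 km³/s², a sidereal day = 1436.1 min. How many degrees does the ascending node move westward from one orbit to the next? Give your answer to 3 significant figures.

Semi-major axis a = 6371 + 1040 = 7411 km. Period T = 2π√(a³/μ) = 2π√(7411³/398600) = 6349.3 s = 105.82 min.
During one orbit Earth rotates (6349.3 / 86166) × 360° = 26.53°.

26.5°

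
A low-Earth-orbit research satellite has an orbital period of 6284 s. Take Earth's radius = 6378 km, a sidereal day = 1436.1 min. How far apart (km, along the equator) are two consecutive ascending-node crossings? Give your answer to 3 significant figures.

2920 km

During one orbit Earth rotates (6284.0 / 86166) × 360° = 26.25°.
At the equator that is 26.25° × (2π·6378/360) km/° = 26.25 × 111.3 = 2923 km.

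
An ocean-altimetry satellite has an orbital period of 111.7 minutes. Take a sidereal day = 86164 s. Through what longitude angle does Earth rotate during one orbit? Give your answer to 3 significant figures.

T = 111.7 min = 6702.0 s.
During one orbit Earth rotates (6702.0 / 86164) × 360° = 28.00°.

28.0°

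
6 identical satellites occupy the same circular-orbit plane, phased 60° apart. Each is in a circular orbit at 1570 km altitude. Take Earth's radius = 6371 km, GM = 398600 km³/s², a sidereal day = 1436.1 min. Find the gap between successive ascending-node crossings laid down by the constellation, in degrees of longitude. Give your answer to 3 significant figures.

4.90°

Semi-major axis a = 6371 + 1570 = 7941 km. Period T = 2π√(a³/μ) = 2π√(7941³/398600) = 7042.5 s = 117.37 min.
Single-satellite node shift = (7042.5/86166) × 360° = 29.42°.
With 6 satellites evenly phased, successive equator crossings are 29.42/6 = 4.904° apart.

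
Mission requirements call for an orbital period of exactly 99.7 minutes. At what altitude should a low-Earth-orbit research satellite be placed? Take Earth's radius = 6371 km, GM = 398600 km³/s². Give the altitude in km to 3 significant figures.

T = 99.7 min = 5982.0 s.
From T = 2π√(a³/μ): a = (μ T²/4π²)^(1/3) = (398600 × 5982.0² / 4π²)^(1/3) = 7122 km.
Altitude h = a − R = 7122 − 6371 = 751 km.

751 km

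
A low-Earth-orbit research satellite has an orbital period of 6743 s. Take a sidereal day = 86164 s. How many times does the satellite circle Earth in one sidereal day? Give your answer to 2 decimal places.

Orbits per sidereal day = 86164 / 6743.0 = 12.778.

12.78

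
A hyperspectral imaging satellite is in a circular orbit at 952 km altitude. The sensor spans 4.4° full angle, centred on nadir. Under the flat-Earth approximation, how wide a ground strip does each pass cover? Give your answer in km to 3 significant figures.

Half-angle = 4.4°/2 = 2.2°.
Swath width ≈ 2h·tan(θ/2) = 2 × 952 × tan(2.2°) = 73.1 km.

73.1 km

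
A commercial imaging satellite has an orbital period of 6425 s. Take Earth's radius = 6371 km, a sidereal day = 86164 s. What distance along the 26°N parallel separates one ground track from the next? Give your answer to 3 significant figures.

Node shift per orbit = (6425.0/86164) × 360° = 26.84°.
Equatorial spacing = 26.84 × 111.2 km/° = 2985 km.
At 26° latitude, spacing = 2985 × cos(26°) = 2683 km.

2680 km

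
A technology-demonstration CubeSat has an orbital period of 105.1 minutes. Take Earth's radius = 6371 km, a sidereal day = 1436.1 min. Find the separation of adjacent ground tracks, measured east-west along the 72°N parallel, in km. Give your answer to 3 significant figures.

905 km

T = 105.1 min = 6306.0 s.
Node shift per orbit = (6306.0/86166) × 360° = 26.35°.
Equatorial spacing = 26.35 × 111.2 km/° = 2930 km.
At 72° latitude, spacing = 2930 × cos(72°) = 905 km.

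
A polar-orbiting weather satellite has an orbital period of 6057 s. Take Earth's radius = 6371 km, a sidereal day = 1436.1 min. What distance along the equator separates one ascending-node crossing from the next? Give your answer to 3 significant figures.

During one orbit Earth rotates (6057.0 / 86166) × 360° = 25.31°.
At the equator that is 25.31° × (2π·6371/360) km/° = 25.31 × 111.2 = 2814 km.

2810 km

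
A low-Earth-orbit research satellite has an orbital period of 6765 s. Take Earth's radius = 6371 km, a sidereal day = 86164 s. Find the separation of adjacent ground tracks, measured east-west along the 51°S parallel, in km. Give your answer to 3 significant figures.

Node shift per orbit = (6765.0/86164) × 360° = 28.26°.
Equatorial spacing = 28.26 × 111.2 km/° = 3143 km.
At 51° latitude, spacing = 3143 × cos(51°) = 1978 km.

1980 km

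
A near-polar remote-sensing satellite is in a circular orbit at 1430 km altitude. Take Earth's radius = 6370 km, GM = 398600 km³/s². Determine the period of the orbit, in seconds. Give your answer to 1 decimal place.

6855.7 seconds

Semi-major axis a = 6370 + 1430 = 7800 km. Period T = 2π√(a³/μ) = 2π√(7800³/398600) = 6855.7 s = 114.26 min.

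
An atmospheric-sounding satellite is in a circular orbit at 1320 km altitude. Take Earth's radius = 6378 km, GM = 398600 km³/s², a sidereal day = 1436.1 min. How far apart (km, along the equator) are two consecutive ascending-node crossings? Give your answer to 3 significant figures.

3130 km

Semi-major axis a = 6378 + 1320 = 7698 km. Period T = 2π√(a³/μ) = 2π√(7698³/398600) = 6721.7 s = 112.03 min.
During one orbit Earth rotates (6721.7 / 86166) × 360° = 28.08°.
At the equator that is 28.08° × (2π·6378/360) km/° = 28.08 × 111.3 = 3126 km.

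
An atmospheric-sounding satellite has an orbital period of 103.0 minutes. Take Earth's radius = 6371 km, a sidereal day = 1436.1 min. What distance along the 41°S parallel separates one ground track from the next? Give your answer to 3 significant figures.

T = 103.0 min = 6180.0 s.
Node shift per orbit = (6180.0/86166) × 360° = 25.82°.
Equatorial spacing = 25.82 × 111.2 km/° = 2871 km.
At 41° latitude, spacing = 2871 × cos(41°) = 2167 km.

2170 km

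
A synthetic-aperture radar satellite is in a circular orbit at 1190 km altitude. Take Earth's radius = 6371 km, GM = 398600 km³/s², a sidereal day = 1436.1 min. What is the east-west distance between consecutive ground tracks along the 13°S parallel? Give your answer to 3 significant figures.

Semi-major axis a = 6371 + 1190 = 7561 km. Period T = 2π√(a³/μ) = 2π√(7561³/398600) = 6543.0 s = 109.05 min.
Node shift per orbit = (6543.0/86166) × 360° = 27.34°.
Equatorial spacing = 27.34 × 111.2 km/° = 3040 km.
At 13° latitude, spacing = 3040 × cos(13°) = 2962 km.

2960 km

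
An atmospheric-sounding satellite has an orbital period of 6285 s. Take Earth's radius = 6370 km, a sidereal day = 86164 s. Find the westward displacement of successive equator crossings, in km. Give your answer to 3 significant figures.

2920 km

During one orbit Earth rotates (6285.0 / 86164) × 360° = 26.26°.
At the equator that is 26.26° × (2π·6370/360) km/° = 26.26 × 111.2 = 2919 km.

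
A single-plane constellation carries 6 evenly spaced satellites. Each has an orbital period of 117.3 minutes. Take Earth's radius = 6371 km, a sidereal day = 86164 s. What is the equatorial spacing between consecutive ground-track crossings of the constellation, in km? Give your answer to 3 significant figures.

545 km

T = 117.3 min = 7038.0 s.
Single-satellite node shift = (7038.0/86164) × 360° = 29.41°.
With 6 satellites evenly phased, successive equator crossings are 29.41/6 = 4.901° apart.
That is 4.901 × 111.2 = 545 km at the equator.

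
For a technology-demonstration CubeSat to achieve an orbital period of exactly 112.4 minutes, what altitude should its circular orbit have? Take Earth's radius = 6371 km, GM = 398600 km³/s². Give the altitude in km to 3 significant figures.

1340 km

T = 112.4 min = 6744.0 s.
From T = 2π√(a³/μ): a = (μ T²/4π²)^(1/3) = (398600 × 6744.0² / 4π²)^(1/3) = 7715 km.
Altitude h = a − R = 7715 − 6371 = 1344 km.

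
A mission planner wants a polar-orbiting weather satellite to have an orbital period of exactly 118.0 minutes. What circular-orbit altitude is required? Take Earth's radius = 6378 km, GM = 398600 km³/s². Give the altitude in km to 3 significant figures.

1590 km

T = 118.0 min = 7080.0 s.
From T = 2π√(a³/μ): a = (μ T²/4π²)^(1/3) = (398600 × 7080.0² / 4π²)^(1/3) = 7969 km.
Altitude h = a − R = 7969 − 6378 = 1591 km.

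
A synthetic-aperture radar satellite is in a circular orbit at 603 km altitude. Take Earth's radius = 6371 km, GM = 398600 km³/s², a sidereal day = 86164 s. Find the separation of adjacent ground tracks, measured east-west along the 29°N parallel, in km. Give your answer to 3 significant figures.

Semi-major axis a = 6371 + 603 = 6974 km. Period T = 2π√(a³/μ) = 2π√(6974³/398600) = 5796.1 s = 96.60 min.
Node shift per orbit = (5796.1/86164) × 360° = 24.22°.
Equatorial spacing = 24.22 × 111.2 km/° = 2693 km.
At 29° latitude, spacing = 2693 × cos(29°) = 2355 km.

2360 km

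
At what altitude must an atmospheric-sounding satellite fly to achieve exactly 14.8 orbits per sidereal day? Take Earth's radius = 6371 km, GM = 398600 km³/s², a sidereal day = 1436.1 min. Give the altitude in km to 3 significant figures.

Required period T = 86166 / 14.8 = 5822.0 s.
From T = 2π√(a³/μ): a = (μ T²/4π²)^(1/3) = (398600 × 5822.0² / 4π²)^(1/3) = 6995 km.
Altitude h = a − R = 6995 − 6371 = 624 km.

624 km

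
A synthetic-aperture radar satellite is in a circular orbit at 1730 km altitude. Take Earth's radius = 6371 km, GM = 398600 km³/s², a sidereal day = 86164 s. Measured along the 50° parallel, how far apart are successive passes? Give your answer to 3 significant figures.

2170 km

Semi-major axis a = 6371 + 1730 = 8101 km. Period T = 2π√(a³/μ) = 2π√(8101³/398600) = 7256.4 s = 120.94 min.
Node shift per orbit = (7256.4/86164) × 360° = 30.32°.
Equatorial spacing = 30.32 × 111.2 km/° = 3371 km.
At 50° latitude, spacing = 3371 × cos(50°) = 2167 km.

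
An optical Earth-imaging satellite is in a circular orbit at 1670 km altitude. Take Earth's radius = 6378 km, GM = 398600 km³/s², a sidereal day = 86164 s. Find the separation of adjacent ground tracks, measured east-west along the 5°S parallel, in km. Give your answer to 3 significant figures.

Semi-major axis a = 6378 + 1670 = 8048 km. Period T = 2π√(a³/μ) = 2π√(8048³/398600) = 7185.3 s = 119.75 min.
Node shift per orbit = (7185.3/86164) × 360° = 30.02°.
Equatorial spacing = 30.02 × 111.3 km/° = 3342 km.
At 5° latitude, spacing = 3342 × cos(5°) = 3329 km.

3330 km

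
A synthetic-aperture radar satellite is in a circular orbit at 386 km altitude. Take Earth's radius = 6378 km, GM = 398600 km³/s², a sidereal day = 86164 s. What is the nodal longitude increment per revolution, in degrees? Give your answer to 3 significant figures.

23.1°

Semi-major axis a = 6378 + 386 = 6764 km. Period T = 2π√(a³/μ) = 2π√(6764³/398600) = 5536.3 s = 92.27 min.
During one orbit Earth rotates (5536.3 / 86164) × 360° = 23.13°.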